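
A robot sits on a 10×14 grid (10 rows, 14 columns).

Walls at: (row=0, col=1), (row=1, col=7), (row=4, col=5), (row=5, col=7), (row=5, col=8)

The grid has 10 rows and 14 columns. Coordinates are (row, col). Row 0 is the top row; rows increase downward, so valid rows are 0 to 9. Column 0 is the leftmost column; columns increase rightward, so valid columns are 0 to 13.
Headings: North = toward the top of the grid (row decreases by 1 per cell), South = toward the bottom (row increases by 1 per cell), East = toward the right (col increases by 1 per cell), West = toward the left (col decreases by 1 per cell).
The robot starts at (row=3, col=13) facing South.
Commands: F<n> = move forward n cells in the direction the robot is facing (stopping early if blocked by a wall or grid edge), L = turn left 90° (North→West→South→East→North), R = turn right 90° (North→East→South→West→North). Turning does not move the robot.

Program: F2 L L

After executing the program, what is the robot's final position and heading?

Answer: Final position: (row=5, col=13), facing North

Derivation:
Start: (row=3, col=13), facing South
  F2: move forward 2, now at (row=5, col=13)
  L: turn left, now facing East
  L: turn left, now facing North
Final: (row=5, col=13), facing North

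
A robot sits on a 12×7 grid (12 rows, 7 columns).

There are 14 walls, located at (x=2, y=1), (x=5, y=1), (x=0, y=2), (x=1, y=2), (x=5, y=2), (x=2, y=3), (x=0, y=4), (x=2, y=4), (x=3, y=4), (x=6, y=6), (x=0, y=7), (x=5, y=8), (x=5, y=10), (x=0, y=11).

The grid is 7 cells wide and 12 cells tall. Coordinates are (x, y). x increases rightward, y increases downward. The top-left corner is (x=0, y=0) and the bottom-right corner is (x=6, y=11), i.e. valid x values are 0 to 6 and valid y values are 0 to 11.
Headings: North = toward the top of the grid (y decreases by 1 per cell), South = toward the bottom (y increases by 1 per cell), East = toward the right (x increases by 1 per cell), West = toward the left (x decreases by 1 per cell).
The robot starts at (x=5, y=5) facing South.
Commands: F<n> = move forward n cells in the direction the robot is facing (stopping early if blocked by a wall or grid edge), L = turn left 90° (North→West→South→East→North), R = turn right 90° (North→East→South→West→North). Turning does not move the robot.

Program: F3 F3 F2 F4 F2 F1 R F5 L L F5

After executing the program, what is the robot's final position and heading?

Start: (x=5, y=5), facing South
  F3: move forward 2/3 (blocked), now at (x=5, y=7)
  F3: move forward 0/3 (blocked), now at (x=5, y=7)
  F2: move forward 0/2 (blocked), now at (x=5, y=7)
  F4: move forward 0/4 (blocked), now at (x=5, y=7)
  F2: move forward 0/2 (blocked), now at (x=5, y=7)
  F1: move forward 0/1 (blocked), now at (x=5, y=7)
  R: turn right, now facing West
  F5: move forward 4/5 (blocked), now at (x=1, y=7)
  L: turn left, now facing South
  L: turn left, now facing East
  F5: move forward 5, now at (x=6, y=7)
Final: (x=6, y=7), facing East

Answer: Final position: (x=6, y=7), facing East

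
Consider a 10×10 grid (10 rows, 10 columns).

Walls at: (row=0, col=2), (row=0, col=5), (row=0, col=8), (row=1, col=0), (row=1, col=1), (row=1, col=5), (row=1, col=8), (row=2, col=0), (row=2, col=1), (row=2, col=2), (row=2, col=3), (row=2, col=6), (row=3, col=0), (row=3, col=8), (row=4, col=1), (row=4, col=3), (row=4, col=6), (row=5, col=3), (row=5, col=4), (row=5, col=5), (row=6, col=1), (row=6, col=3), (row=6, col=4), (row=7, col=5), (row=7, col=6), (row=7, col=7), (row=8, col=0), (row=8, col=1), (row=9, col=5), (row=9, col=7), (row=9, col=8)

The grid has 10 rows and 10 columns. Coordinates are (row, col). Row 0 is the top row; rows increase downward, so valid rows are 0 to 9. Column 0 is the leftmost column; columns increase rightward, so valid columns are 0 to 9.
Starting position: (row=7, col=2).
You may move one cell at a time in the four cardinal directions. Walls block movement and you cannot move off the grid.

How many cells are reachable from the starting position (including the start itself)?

BFS flood-fill from (row=7, col=2):
  Distance 0: (row=7, col=2)
  Distance 1: (row=6, col=2), (row=7, col=1), (row=7, col=3), (row=8, col=2)
  Distance 2: (row=5, col=2), (row=7, col=0), (row=7, col=4), (row=8, col=3), (row=9, col=2)
  Distance 3: (row=4, col=2), (row=5, col=1), (row=6, col=0), (row=8, col=4), (row=9, col=1), (row=9, col=3)
  Distance 4: (row=3, col=2), (row=5, col=0), (row=8, col=5), (row=9, col=0), (row=9, col=4)
  Distance 5: (row=3, col=1), (row=3, col=3), (row=4, col=0), (row=8, col=6)
  Distance 6: (row=3, col=4), (row=8, col=7), (row=9, col=6)
  Distance 7: (row=2, col=4), (row=3, col=5), (row=4, col=4), (row=8, col=8)
  Distance 8: (row=1, col=4), (row=2, col=5), (row=3, col=6), (row=4, col=5), (row=7, col=8), (row=8, col=9)
  Distance 9: (row=0, col=4), (row=1, col=3), (row=3, col=7), (row=6, col=8), (row=7, col=9), (row=9, col=9)
  Distance 10: (row=0, col=3), (row=1, col=2), (row=2, col=7), (row=4, col=7), (row=5, col=8), (row=6, col=7), (row=6, col=9)
  Distance 11: (row=1, col=7), (row=2, col=8), (row=4, col=8), (row=5, col=7), (row=5, col=9), (row=6, col=6)
  Distance 12: (row=0, col=7), (row=1, col=6), (row=2, col=9), (row=4, col=9), (row=5, col=6), (row=6, col=5)
  Distance 13: (row=0, col=6), (row=1, col=9), (row=3, col=9)
  Distance 14: (row=0, col=9)
Total reachable: 67 (grid has 69 open cells total)

Answer: Reachable cells: 67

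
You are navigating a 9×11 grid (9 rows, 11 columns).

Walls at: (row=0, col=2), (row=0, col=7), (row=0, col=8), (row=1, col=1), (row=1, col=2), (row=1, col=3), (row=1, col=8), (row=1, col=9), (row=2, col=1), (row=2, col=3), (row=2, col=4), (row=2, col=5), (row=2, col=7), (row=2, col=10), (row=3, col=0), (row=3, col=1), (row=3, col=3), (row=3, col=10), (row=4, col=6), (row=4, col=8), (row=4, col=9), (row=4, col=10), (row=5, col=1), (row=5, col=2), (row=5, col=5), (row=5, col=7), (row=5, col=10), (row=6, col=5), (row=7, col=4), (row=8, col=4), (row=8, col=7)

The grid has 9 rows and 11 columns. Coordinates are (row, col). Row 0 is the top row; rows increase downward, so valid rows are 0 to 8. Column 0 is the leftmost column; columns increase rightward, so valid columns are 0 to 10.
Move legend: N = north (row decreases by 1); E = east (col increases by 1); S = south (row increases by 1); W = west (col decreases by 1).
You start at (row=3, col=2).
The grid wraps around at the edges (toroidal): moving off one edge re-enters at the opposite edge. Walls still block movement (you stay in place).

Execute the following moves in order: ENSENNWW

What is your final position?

Answer: Final position: (row=2, col=2)

Derivation:
Start: (row=3, col=2)
  E (east): blocked, stay at (row=3, col=2)
  N (north): (row=3, col=2) -> (row=2, col=2)
  S (south): (row=2, col=2) -> (row=3, col=2)
  E (east): blocked, stay at (row=3, col=2)
  N (north): (row=3, col=2) -> (row=2, col=2)
  N (north): blocked, stay at (row=2, col=2)
  W (west): blocked, stay at (row=2, col=2)
  W (west): blocked, stay at (row=2, col=2)
Final: (row=2, col=2)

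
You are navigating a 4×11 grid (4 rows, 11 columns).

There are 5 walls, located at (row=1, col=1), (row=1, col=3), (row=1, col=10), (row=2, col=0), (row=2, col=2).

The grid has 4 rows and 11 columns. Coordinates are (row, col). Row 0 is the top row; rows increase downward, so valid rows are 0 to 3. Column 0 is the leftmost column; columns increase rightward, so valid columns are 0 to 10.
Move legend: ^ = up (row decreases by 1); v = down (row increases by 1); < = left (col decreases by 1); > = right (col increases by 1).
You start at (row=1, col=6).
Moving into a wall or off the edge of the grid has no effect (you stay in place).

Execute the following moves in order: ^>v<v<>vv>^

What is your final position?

Answer: Final position: (row=2, col=7)

Derivation:
Start: (row=1, col=6)
  ^ (up): (row=1, col=6) -> (row=0, col=6)
  > (right): (row=0, col=6) -> (row=0, col=7)
  v (down): (row=0, col=7) -> (row=1, col=7)
  < (left): (row=1, col=7) -> (row=1, col=6)
  v (down): (row=1, col=6) -> (row=2, col=6)
  < (left): (row=2, col=6) -> (row=2, col=5)
  > (right): (row=2, col=5) -> (row=2, col=6)
  v (down): (row=2, col=6) -> (row=3, col=6)
  v (down): blocked, stay at (row=3, col=6)
  > (right): (row=3, col=6) -> (row=3, col=7)
  ^ (up): (row=3, col=7) -> (row=2, col=7)
Final: (row=2, col=7)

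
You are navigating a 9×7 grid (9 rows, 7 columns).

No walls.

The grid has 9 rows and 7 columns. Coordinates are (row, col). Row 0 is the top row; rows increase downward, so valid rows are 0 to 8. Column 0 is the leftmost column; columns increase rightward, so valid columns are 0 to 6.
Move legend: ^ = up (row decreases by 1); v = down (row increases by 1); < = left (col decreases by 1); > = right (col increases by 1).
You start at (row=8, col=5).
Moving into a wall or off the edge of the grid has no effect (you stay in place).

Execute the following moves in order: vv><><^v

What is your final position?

Answer: Final position: (row=8, col=5)

Derivation:
Start: (row=8, col=5)
  v (down): blocked, stay at (row=8, col=5)
  v (down): blocked, stay at (row=8, col=5)
  > (right): (row=8, col=5) -> (row=8, col=6)
  < (left): (row=8, col=6) -> (row=8, col=5)
  > (right): (row=8, col=5) -> (row=8, col=6)
  < (left): (row=8, col=6) -> (row=8, col=5)
  ^ (up): (row=8, col=5) -> (row=7, col=5)
  v (down): (row=7, col=5) -> (row=8, col=5)
Final: (row=8, col=5)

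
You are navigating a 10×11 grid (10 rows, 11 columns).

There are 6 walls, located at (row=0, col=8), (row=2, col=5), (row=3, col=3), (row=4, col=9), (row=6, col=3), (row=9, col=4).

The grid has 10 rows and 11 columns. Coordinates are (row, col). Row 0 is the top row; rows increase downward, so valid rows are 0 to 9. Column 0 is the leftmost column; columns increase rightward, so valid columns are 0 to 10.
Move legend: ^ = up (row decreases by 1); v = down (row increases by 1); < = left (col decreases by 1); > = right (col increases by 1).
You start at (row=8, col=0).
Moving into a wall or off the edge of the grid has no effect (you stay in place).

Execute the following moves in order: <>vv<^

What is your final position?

Answer: Final position: (row=8, col=0)

Derivation:
Start: (row=8, col=0)
  < (left): blocked, stay at (row=8, col=0)
  > (right): (row=8, col=0) -> (row=8, col=1)
  v (down): (row=8, col=1) -> (row=9, col=1)
  v (down): blocked, stay at (row=9, col=1)
  < (left): (row=9, col=1) -> (row=9, col=0)
  ^ (up): (row=9, col=0) -> (row=8, col=0)
Final: (row=8, col=0)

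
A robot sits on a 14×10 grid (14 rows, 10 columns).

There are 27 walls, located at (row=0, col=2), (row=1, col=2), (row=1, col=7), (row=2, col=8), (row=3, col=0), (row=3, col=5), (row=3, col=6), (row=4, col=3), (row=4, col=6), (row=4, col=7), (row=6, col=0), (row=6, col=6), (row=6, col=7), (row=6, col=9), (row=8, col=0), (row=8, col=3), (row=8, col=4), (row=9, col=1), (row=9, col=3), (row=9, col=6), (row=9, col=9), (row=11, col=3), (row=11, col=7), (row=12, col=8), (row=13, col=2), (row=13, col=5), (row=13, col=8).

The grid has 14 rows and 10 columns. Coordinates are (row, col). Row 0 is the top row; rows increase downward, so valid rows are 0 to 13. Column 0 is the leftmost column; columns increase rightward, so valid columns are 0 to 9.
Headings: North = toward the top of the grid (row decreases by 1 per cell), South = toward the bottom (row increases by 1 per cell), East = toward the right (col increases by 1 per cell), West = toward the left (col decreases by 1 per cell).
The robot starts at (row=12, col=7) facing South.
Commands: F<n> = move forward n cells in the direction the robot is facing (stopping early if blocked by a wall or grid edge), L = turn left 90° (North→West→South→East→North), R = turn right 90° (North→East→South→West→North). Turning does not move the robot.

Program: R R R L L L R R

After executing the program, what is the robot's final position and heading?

Start: (row=12, col=7), facing South
  R: turn right, now facing West
  R: turn right, now facing North
  R: turn right, now facing East
  L: turn left, now facing North
  L: turn left, now facing West
  L: turn left, now facing South
  R: turn right, now facing West
  R: turn right, now facing North
Final: (row=12, col=7), facing North

Answer: Final position: (row=12, col=7), facing North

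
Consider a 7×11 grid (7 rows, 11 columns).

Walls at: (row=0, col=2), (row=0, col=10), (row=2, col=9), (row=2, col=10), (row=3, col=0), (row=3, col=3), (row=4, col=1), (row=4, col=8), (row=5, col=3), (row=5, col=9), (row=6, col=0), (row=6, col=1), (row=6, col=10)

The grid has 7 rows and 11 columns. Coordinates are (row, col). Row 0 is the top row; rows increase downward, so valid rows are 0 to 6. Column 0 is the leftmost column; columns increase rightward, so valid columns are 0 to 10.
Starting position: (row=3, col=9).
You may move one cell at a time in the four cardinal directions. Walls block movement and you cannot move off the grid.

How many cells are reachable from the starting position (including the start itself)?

BFS flood-fill from (row=3, col=9):
  Distance 0: (row=3, col=9)
  Distance 1: (row=3, col=8), (row=3, col=10), (row=4, col=9)
  Distance 2: (row=2, col=8), (row=3, col=7), (row=4, col=10)
  Distance 3: (row=1, col=8), (row=2, col=7), (row=3, col=6), (row=4, col=7), (row=5, col=10)
  Distance 4: (row=0, col=8), (row=1, col=7), (row=1, col=9), (row=2, col=6), (row=3, col=5), (row=4, col=6), (row=5, col=7)
  Distance 5: (row=0, col=7), (row=0, col=9), (row=1, col=6), (row=1, col=10), (row=2, col=5), (row=3, col=4), (row=4, col=5), (row=5, col=6), (row=5, col=8), (row=6, col=7)
  Distance 6: (row=0, col=6), (row=1, col=5), (row=2, col=4), (row=4, col=4), (row=5, col=5), (row=6, col=6), (row=6, col=8)
  Distance 7: (row=0, col=5), (row=1, col=4), (row=2, col=3), (row=4, col=3), (row=5, col=4), (row=6, col=5), (row=6, col=9)
  Distance 8: (row=0, col=4), (row=1, col=3), (row=2, col=2), (row=4, col=2), (row=6, col=4)
  Distance 9: (row=0, col=3), (row=1, col=2), (row=2, col=1), (row=3, col=2), (row=5, col=2), (row=6, col=3)
  Distance 10: (row=1, col=1), (row=2, col=0), (row=3, col=1), (row=5, col=1), (row=6, col=2)
  Distance 11: (row=0, col=1), (row=1, col=0), (row=5, col=0)
  Distance 12: (row=0, col=0), (row=4, col=0)
Total reachable: 64 (grid has 64 open cells total)

Answer: Reachable cells: 64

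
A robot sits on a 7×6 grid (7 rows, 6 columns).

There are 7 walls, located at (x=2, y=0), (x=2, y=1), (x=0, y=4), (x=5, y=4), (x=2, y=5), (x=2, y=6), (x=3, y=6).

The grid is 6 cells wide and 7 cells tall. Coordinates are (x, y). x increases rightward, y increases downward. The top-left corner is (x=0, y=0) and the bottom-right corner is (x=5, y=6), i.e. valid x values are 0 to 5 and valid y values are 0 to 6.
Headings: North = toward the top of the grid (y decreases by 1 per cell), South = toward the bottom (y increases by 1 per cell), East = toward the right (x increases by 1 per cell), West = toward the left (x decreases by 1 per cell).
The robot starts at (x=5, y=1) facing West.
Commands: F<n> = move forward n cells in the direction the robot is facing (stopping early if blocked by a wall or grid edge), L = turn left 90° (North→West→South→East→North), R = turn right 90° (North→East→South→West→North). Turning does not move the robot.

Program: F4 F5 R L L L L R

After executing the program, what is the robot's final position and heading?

Start: (x=5, y=1), facing West
  F4: move forward 2/4 (blocked), now at (x=3, y=1)
  F5: move forward 0/5 (blocked), now at (x=3, y=1)
  R: turn right, now facing North
  L: turn left, now facing West
  L: turn left, now facing South
  L: turn left, now facing East
  L: turn left, now facing North
  R: turn right, now facing East
Final: (x=3, y=1), facing East

Answer: Final position: (x=3, y=1), facing East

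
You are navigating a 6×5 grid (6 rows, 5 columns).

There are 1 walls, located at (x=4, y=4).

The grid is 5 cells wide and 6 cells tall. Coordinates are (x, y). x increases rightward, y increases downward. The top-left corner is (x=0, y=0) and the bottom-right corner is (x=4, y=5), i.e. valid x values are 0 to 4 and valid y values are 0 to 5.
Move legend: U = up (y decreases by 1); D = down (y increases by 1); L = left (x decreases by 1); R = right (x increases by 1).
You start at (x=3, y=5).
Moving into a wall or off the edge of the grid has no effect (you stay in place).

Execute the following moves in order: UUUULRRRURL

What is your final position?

Answer: Final position: (x=3, y=0)

Derivation:
Start: (x=3, y=5)
  U (up): (x=3, y=5) -> (x=3, y=4)
  U (up): (x=3, y=4) -> (x=3, y=3)
  U (up): (x=3, y=3) -> (x=3, y=2)
  U (up): (x=3, y=2) -> (x=3, y=1)
  L (left): (x=3, y=1) -> (x=2, y=1)
  R (right): (x=2, y=1) -> (x=3, y=1)
  R (right): (x=3, y=1) -> (x=4, y=1)
  R (right): blocked, stay at (x=4, y=1)
  U (up): (x=4, y=1) -> (x=4, y=0)
  R (right): blocked, stay at (x=4, y=0)
  L (left): (x=4, y=0) -> (x=3, y=0)
Final: (x=3, y=0)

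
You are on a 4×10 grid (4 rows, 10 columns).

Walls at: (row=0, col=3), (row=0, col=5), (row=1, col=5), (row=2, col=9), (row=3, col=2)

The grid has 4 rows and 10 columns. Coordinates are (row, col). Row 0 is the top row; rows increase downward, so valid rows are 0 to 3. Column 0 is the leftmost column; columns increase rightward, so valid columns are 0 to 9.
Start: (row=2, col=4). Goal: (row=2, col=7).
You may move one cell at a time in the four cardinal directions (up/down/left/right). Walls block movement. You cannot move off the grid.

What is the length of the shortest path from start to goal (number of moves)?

Answer: Shortest path length: 3

Derivation:
BFS from (row=2, col=4) until reaching (row=2, col=7):
  Distance 0: (row=2, col=4)
  Distance 1: (row=1, col=4), (row=2, col=3), (row=2, col=5), (row=3, col=4)
  Distance 2: (row=0, col=4), (row=1, col=3), (row=2, col=2), (row=2, col=6), (row=3, col=3), (row=3, col=5)
  Distance 3: (row=1, col=2), (row=1, col=6), (row=2, col=1), (row=2, col=7), (row=3, col=6)  <- goal reached here
One shortest path (3 moves): (row=2, col=4) -> (row=2, col=5) -> (row=2, col=6) -> (row=2, col=7)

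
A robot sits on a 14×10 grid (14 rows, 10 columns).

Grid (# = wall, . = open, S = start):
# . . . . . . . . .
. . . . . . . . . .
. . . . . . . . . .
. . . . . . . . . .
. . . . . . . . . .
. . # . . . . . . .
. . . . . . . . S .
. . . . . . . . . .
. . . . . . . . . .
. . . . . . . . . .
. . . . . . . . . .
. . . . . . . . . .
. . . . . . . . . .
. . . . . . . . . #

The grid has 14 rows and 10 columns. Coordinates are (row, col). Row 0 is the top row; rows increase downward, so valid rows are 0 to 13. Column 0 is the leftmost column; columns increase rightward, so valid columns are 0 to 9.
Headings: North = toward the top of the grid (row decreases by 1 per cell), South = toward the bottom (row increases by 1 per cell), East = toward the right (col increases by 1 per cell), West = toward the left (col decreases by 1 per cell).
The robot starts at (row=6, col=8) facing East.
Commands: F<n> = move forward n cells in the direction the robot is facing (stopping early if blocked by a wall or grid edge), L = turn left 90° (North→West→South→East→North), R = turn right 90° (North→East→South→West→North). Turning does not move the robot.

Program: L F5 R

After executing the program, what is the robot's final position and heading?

Start: (row=6, col=8), facing East
  L: turn left, now facing North
  F5: move forward 5, now at (row=1, col=8)
  R: turn right, now facing East
Final: (row=1, col=8), facing East

Answer: Final position: (row=1, col=8), facing East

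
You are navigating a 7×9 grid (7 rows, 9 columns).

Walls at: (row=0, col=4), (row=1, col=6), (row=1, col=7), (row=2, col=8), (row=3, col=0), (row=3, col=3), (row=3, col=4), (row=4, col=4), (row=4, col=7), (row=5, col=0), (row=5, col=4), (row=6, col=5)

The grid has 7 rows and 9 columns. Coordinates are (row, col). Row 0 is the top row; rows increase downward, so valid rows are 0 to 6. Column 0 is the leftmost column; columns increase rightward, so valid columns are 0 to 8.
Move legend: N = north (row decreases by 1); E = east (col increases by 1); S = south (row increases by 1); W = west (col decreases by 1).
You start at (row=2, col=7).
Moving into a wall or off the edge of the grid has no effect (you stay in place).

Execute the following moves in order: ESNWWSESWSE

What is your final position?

Start: (row=2, col=7)
  E (east): blocked, stay at (row=2, col=7)
  S (south): (row=2, col=7) -> (row=3, col=7)
  N (north): (row=3, col=7) -> (row=2, col=7)
  W (west): (row=2, col=7) -> (row=2, col=6)
  W (west): (row=2, col=6) -> (row=2, col=5)
  S (south): (row=2, col=5) -> (row=3, col=5)
  E (east): (row=3, col=5) -> (row=3, col=6)
  S (south): (row=3, col=6) -> (row=4, col=6)
  W (west): (row=4, col=6) -> (row=4, col=5)
  S (south): (row=4, col=5) -> (row=5, col=5)
  E (east): (row=5, col=5) -> (row=5, col=6)
Final: (row=5, col=6)

Answer: Final position: (row=5, col=6)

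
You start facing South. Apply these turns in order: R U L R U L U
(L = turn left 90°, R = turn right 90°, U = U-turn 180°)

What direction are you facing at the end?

Start: South
  R (right (90° clockwise)) -> West
  U (U-turn (180°)) -> East
  L (left (90° counter-clockwise)) -> North
  R (right (90° clockwise)) -> East
  U (U-turn (180°)) -> West
  L (left (90° counter-clockwise)) -> South
  U (U-turn (180°)) -> North
Final: North

Answer: Final heading: North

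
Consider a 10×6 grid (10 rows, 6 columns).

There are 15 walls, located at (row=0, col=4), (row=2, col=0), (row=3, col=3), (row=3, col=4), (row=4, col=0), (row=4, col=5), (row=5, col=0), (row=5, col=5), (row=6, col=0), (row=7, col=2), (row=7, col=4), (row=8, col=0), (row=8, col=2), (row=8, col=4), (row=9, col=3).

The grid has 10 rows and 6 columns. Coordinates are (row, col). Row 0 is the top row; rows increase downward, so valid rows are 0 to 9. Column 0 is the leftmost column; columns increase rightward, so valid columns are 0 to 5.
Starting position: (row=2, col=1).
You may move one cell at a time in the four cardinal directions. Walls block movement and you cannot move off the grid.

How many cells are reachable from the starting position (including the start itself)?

Answer: Reachable cells: 45

Derivation:
BFS flood-fill from (row=2, col=1):
  Distance 0: (row=2, col=1)
  Distance 1: (row=1, col=1), (row=2, col=2), (row=3, col=1)
  Distance 2: (row=0, col=1), (row=1, col=0), (row=1, col=2), (row=2, col=3), (row=3, col=0), (row=3, col=2), (row=4, col=1)
  Distance 3: (row=0, col=0), (row=0, col=2), (row=1, col=3), (row=2, col=4), (row=4, col=2), (row=5, col=1)
  Distance 4: (row=0, col=3), (row=1, col=4), (row=2, col=5), (row=4, col=3), (row=5, col=2), (row=6, col=1)
  Distance 5: (row=1, col=5), (row=3, col=5), (row=4, col=4), (row=5, col=3), (row=6, col=2), (row=7, col=1)
  Distance 6: (row=0, col=5), (row=5, col=4), (row=6, col=3), (row=7, col=0), (row=8, col=1)
  Distance 7: (row=6, col=4), (row=7, col=3), (row=9, col=1)
  Distance 8: (row=6, col=5), (row=8, col=3), (row=9, col=0), (row=9, col=2)
  Distance 9: (row=7, col=5)
  Distance 10: (row=8, col=5)
  Distance 11: (row=9, col=5)
  Distance 12: (row=9, col=4)
Total reachable: 45 (grid has 45 open cells total)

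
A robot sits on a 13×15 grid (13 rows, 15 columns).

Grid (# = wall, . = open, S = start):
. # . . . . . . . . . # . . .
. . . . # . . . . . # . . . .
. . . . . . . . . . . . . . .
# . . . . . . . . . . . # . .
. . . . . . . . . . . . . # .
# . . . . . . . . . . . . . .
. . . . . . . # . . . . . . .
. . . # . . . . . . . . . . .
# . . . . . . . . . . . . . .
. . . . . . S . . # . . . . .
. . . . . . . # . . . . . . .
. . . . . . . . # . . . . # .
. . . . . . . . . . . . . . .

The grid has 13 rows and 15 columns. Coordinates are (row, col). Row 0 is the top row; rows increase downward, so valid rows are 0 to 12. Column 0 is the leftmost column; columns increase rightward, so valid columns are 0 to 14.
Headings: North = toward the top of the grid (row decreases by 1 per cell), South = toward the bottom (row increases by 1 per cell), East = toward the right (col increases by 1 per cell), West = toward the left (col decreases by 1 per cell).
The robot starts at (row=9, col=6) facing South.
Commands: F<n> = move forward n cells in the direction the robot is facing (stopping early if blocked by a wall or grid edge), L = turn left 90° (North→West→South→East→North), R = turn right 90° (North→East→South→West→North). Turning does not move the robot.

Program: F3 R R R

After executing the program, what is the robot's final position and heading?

Answer: Final position: (row=12, col=6), facing East

Derivation:
Start: (row=9, col=6), facing South
  F3: move forward 3, now at (row=12, col=6)
  R: turn right, now facing West
  R: turn right, now facing North
  R: turn right, now facing East
Final: (row=12, col=6), facing East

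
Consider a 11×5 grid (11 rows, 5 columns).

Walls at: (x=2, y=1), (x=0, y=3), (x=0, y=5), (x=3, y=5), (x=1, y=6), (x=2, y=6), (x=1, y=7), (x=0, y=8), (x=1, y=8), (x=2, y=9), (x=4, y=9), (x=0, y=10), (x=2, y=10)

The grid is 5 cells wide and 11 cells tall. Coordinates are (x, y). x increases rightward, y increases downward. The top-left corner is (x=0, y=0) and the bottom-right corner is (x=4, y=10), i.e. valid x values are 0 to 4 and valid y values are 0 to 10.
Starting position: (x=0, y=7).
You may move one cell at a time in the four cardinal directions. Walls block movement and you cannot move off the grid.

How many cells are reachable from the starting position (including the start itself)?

Answer: Reachable cells: 2

Derivation:
BFS flood-fill from (x=0, y=7):
  Distance 0: (x=0, y=7)
  Distance 1: (x=0, y=6)
Total reachable: 2 (grid has 42 open cells total)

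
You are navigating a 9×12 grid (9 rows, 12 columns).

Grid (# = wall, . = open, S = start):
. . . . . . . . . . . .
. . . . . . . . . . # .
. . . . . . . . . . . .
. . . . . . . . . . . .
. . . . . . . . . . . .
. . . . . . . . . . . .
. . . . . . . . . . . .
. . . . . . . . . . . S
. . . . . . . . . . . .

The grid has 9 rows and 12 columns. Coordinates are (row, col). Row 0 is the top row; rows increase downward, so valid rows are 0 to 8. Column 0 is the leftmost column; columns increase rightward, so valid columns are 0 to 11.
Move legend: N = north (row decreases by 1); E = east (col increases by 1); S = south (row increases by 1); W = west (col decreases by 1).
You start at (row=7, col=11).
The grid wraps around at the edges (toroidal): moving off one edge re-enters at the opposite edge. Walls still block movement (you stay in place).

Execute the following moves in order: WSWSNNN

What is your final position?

Start: (row=7, col=11)
  W (west): (row=7, col=11) -> (row=7, col=10)
  S (south): (row=7, col=10) -> (row=8, col=10)
  W (west): (row=8, col=10) -> (row=8, col=9)
  S (south): (row=8, col=9) -> (row=0, col=9)
  N (north): (row=0, col=9) -> (row=8, col=9)
  N (north): (row=8, col=9) -> (row=7, col=9)
  N (north): (row=7, col=9) -> (row=6, col=9)
Final: (row=6, col=9)

Answer: Final position: (row=6, col=9)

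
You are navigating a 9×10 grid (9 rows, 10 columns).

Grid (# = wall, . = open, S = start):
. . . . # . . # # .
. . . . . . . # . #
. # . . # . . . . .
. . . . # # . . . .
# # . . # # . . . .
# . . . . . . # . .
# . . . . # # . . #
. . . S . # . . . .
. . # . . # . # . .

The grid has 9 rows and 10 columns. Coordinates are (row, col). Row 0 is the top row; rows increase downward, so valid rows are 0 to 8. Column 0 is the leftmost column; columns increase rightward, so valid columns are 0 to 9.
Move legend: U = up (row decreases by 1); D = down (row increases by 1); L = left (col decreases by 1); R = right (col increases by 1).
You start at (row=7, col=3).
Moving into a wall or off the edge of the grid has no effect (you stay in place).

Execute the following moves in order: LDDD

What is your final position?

Answer: Final position: (row=7, col=2)

Derivation:
Start: (row=7, col=3)
  L (left): (row=7, col=3) -> (row=7, col=2)
  [×3]D (down): blocked, stay at (row=7, col=2)
Final: (row=7, col=2)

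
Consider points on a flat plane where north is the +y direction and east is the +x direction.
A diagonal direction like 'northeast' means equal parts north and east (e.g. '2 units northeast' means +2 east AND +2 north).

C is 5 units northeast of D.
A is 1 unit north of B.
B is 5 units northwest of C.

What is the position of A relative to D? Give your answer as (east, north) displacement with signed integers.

Place D at the origin (east=0, north=0).
  C is 5 units northeast of D: delta (east=+5, north=+5); C at (east=5, north=5).
  B is 5 units northwest of C: delta (east=-5, north=+5); B at (east=0, north=10).
  A is 1 unit north of B: delta (east=+0, north=+1); A at (east=0, north=11).
Therefore A relative to D: (east=0, north=11).

Answer: A is at (east=0, north=11) relative to D.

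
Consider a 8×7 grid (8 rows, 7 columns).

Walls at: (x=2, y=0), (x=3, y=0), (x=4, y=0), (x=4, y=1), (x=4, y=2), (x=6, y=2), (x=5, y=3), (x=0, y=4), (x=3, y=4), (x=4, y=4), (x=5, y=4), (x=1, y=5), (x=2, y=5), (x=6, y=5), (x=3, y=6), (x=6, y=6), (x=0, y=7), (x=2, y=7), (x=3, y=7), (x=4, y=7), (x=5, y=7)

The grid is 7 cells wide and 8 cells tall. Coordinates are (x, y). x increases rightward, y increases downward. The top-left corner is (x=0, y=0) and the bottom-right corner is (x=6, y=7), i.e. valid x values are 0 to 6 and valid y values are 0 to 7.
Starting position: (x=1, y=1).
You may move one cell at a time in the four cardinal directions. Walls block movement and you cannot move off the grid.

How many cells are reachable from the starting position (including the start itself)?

BFS flood-fill from (x=1, y=1):
  Distance 0: (x=1, y=1)
  Distance 1: (x=1, y=0), (x=0, y=1), (x=2, y=1), (x=1, y=2)
  Distance 2: (x=0, y=0), (x=3, y=1), (x=0, y=2), (x=2, y=2), (x=1, y=3)
  Distance 3: (x=3, y=2), (x=0, y=3), (x=2, y=3), (x=1, y=4)
  Distance 4: (x=3, y=3), (x=2, y=4)
  Distance 5: (x=4, y=3)
Total reachable: 17 (grid has 35 open cells total)

Answer: Reachable cells: 17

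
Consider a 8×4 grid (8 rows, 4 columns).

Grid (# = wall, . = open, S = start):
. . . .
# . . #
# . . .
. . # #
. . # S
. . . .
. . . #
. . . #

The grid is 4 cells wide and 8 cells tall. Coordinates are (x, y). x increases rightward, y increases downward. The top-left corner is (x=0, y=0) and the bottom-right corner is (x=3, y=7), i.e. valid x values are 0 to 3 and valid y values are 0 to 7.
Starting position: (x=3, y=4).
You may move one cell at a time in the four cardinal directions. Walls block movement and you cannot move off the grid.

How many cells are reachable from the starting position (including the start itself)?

BFS flood-fill from (x=3, y=4):
  Distance 0: (x=3, y=4)
  Distance 1: (x=3, y=5)
  Distance 2: (x=2, y=5)
  Distance 3: (x=1, y=5), (x=2, y=6)
  Distance 4: (x=1, y=4), (x=0, y=5), (x=1, y=6), (x=2, y=7)
  Distance 5: (x=1, y=3), (x=0, y=4), (x=0, y=6), (x=1, y=7)
  Distance 6: (x=1, y=2), (x=0, y=3), (x=0, y=7)
  Distance 7: (x=1, y=1), (x=2, y=2)
  Distance 8: (x=1, y=0), (x=2, y=1), (x=3, y=2)
  Distance 9: (x=0, y=0), (x=2, y=0)
  Distance 10: (x=3, y=0)
Total reachable: 24 (grid has 24 open cells total)

Answer: Reachable cells: 24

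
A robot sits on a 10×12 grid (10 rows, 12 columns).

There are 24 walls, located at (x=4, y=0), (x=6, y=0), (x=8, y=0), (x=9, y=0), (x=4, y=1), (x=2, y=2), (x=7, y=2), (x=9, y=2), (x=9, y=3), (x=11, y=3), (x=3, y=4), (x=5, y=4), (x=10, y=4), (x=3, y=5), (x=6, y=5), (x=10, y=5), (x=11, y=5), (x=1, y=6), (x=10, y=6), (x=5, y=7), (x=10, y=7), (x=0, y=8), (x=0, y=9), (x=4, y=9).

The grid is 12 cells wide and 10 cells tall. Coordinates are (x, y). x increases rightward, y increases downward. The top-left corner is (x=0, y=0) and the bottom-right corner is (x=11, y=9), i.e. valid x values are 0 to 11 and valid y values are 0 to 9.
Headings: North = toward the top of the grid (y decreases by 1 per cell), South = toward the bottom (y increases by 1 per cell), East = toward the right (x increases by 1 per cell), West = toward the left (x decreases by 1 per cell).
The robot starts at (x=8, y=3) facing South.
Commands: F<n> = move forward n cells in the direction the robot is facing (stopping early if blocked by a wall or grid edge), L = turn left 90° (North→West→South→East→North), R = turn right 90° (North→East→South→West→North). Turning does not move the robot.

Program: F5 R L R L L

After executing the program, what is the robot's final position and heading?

Start: (x=8, y=3), facing South
  F5: move forward 5, now at (x=8, y=8)
  R: turn right, now facing West
  L: turn left, now facing South
  R: turn right, now facing West
  L: turn left, now facing South
  L: turn left, now facing East
Final: (x=8, y=8), facing East

Answer: Final position: (x=8, y=8), facing East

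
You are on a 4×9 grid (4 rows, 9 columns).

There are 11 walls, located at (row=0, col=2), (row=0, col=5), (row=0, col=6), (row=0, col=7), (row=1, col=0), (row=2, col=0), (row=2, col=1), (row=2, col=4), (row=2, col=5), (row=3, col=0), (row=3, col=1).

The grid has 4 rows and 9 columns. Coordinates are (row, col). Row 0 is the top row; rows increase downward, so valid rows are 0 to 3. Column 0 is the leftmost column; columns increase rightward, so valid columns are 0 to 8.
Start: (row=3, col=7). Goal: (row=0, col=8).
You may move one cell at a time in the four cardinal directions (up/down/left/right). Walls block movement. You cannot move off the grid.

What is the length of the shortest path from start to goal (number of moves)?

BFS from (row=3, col=7) until reaching (row=0, col=8):
  Distance 0: (row=3, col=7)
  Distance 1: (row=2, col=7), (row=3, col=6), (row=3, col=8)
  Distance 2: (row=1, col=7), (row=2, col=6), (row=2, col=8), (row=3, col=5)
  Distance 3: (row=1, col=6), (row=1, col=8), (row=3, col=4)
  Distance 4: (row=0, col=8), (row=1, col=5), (row=3, col=3)  <- goal reached here
One shortest path (4 moves): (row=3, col=7) -> (row=3, col=8) -> (row=2, col=8) -> (row=1, col=8) -> (row=0, col=8)

Answer: Shortest path length: 4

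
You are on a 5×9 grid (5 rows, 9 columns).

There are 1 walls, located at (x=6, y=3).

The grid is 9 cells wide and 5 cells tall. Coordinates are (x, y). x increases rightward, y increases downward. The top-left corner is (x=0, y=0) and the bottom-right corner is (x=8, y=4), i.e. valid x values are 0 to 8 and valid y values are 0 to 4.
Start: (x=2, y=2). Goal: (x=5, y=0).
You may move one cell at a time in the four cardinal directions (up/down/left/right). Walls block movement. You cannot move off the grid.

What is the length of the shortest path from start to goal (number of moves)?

BFS from (x=2, y=2) until reaching (x=5, y=0):
  Distance 0: (x=2, y=2)
  Distance 1: (x=2, y=1), (x=1, y=2), (x=3, y=2), (x=2, y=3)
  Distance 2: (x=2, y=0), (x=1, y=1), (x=3, y=1), (x=0, y=2), (x=4, y=2), (x=1, y=3), (x=3, y=3), (x=2, y=4)
  Distance 3: (x=1, y=0), (x=3, y=0), (x=0, y=1), (x=4, y=1), (x=5, y=2), (x=0, y=3), (x=4, y=3), (x=1, y=4), (x=3, y=4)
  Distance 4: (x=0, y=0), (x=4, y=0), (x=5, y=1), (x=6, y=2), (x=5, y=3), (x=0, y=4), (x=4, y=4)
  Distance 5: (x=5, y=0), (x=6, y=1), (x=7, y=2), (x=5, y=4)  <- goal reached here
One shortest path (5 moves): (x=2, y=2) -> (x=3, y=2) -> (x=4, y=2) -> (x=5, y=2) -> (x=5, y=1) -> (x=5, y=0)

Answer: Shortest path length: 5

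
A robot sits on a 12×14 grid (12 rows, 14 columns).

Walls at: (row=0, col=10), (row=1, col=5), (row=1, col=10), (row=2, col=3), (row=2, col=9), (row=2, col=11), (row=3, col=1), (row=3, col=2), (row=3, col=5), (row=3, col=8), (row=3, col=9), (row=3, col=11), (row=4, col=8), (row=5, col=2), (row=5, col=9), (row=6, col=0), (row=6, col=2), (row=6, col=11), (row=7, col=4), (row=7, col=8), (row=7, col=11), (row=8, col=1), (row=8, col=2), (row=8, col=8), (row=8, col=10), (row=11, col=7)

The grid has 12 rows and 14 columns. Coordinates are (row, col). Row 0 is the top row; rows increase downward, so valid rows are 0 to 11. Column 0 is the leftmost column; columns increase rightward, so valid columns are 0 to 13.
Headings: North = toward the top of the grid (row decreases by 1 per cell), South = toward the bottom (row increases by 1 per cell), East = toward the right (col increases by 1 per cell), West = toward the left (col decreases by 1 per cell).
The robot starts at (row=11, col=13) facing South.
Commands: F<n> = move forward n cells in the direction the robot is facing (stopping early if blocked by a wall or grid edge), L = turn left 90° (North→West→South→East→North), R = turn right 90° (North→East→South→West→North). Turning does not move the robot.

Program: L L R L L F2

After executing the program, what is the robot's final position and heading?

Start: (row=11, col=13), facing South
  L: turn left, now facing East
  L: turn left, now facing North
  R: turn right, now facing East
  L: turn left, now facing North
  L: turn left, now facing West
  F2: move forward 2, now at (row=11, col=11)
Final: (row=11, col=11), facing West

Answer: Final position: (row=11, col=11), facing West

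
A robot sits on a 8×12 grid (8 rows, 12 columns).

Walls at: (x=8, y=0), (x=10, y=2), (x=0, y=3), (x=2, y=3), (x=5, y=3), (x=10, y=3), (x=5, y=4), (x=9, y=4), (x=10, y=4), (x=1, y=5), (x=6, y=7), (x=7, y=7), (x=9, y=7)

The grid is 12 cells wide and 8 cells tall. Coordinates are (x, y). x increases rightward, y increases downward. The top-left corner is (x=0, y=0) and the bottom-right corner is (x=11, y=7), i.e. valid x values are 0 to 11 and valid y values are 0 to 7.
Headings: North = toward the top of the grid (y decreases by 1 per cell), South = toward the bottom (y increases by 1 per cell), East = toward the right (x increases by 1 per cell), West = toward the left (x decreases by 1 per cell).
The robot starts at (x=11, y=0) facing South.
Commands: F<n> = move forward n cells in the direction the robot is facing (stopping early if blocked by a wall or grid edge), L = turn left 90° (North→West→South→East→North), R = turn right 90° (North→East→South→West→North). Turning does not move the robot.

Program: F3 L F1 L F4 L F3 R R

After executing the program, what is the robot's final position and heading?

Answer: Final position: (x=9, y=0), facing East

Derivation:
Start: (x=11, y=0), facing South
  F3: move forward 3, now at (x=11, y=3)
  L: turn left, now facing East
  F1: move forward 0/1 (blocked), now at (x=11, y=3)
  L: turn left, now facing North
  F4: move forward 3/4 (blocked), now at (x=11, y=0)
  L: turn left, now facing West
  F3: move forward 2/3 (blocked), now at (x=9, y=0)
  R: turn right, now facing North
  R: turn right, now facing East
Final: (x=9, y=0), facing East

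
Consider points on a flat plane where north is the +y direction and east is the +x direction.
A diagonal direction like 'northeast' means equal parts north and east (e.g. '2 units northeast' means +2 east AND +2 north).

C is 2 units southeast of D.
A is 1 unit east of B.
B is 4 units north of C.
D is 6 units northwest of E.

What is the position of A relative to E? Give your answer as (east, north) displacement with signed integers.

Place E at the origin (east=0, north=0).
  D is 6 units northwest of E: delta (east=-6, north=+6); D at (east=-6, north=6).
  C is 2 units southeast of D: delta (east=+2, north=-2); C at (east=-4, north=4).
  B is 4 units north of C: delta (east=+0, north=+4); B at (east=-4, north=8).
  A is 1 unit east of B: delta (east=+1, north=+0); A at (east=-3, north=8).
Therefore A relative to E: (east=-3, north=8).

Answer: A is at (east=-3, north=8) relative to E.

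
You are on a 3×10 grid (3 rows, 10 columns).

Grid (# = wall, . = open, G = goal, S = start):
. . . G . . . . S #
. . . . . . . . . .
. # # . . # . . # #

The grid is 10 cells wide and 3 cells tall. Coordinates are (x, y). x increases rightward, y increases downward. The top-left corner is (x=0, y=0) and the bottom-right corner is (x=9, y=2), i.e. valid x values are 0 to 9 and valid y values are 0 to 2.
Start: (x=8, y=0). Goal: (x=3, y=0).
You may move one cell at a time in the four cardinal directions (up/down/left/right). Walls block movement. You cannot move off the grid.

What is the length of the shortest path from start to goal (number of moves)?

Answer: Shortest path length: 5

Derivation:
BFS from (x=8, y=0) until reaching (x=3, y=0):
  Distance 0: (x=8, y=0)
  Distance 1: (x=7, y=0), (x=8, y=1)
  Distance 2: (x=6, y=0), (x=7, y=1), (x=9, y=1)
  Distance 3: (x=5, y=0), (x=6, y=1), (x=7, y=2)
  Distance 4: (x=4, y=0), (x=5, y=1), (x=6, y=2)
  Distance 5: (x=3, y=0), (x=4, y=1)  <- goal reached here
One shortest path (5 moves): (x=8, y=0) -> (x=7, y=0) -> (x=6, y=0) -> (x=5, y=0) -> (x=4, y=0) -> (x=3, y=0)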